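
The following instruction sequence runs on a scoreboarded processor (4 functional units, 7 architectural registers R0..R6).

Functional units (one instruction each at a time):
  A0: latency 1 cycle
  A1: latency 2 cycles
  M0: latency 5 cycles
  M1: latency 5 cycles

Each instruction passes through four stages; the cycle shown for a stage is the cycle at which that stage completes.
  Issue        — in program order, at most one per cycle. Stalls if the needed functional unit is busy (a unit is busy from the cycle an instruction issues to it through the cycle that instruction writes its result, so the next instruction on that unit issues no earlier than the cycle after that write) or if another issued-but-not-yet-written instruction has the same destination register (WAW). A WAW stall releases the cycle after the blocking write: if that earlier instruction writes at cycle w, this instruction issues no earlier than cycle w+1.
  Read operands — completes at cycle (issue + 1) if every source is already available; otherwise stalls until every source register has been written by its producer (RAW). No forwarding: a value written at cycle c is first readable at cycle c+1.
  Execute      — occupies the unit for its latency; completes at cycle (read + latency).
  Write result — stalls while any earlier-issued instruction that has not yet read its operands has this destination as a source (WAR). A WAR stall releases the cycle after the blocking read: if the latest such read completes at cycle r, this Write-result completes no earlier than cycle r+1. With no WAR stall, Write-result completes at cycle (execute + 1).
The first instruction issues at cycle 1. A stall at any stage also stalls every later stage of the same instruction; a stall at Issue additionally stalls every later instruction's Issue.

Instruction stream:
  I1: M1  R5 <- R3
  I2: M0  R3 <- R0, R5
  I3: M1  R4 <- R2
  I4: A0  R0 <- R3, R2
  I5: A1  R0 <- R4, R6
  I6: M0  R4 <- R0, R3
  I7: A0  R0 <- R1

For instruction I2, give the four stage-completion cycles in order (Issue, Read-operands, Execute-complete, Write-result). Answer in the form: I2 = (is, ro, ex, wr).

t=1  I1→M1
t=2  I1 RO | I2→M0
t=7  I1 EX
t=8  I1 WR R5
t=9  I2 RO | I3→M1
t=10  I3 RO | I4→A0
t=14  I2 EX
t=15  I2 WR R3 | I3 EX
t=16  I3 WR R4 | I4 RO
t=17  I4 EX
t=18  I4 WR R0
t=19  I5→A1
t=20  I5 RO | I6→M0
t=22  I5 EX
t=23  I5 WR R0
t=24  I6 RO | I7→A0
t=25  I7 RO
t=26  I7 EX
t=27  I7 WR R0
t=29  I6 EX
t=30  I6 WR R4

I2 = (2, 9, 14, 15)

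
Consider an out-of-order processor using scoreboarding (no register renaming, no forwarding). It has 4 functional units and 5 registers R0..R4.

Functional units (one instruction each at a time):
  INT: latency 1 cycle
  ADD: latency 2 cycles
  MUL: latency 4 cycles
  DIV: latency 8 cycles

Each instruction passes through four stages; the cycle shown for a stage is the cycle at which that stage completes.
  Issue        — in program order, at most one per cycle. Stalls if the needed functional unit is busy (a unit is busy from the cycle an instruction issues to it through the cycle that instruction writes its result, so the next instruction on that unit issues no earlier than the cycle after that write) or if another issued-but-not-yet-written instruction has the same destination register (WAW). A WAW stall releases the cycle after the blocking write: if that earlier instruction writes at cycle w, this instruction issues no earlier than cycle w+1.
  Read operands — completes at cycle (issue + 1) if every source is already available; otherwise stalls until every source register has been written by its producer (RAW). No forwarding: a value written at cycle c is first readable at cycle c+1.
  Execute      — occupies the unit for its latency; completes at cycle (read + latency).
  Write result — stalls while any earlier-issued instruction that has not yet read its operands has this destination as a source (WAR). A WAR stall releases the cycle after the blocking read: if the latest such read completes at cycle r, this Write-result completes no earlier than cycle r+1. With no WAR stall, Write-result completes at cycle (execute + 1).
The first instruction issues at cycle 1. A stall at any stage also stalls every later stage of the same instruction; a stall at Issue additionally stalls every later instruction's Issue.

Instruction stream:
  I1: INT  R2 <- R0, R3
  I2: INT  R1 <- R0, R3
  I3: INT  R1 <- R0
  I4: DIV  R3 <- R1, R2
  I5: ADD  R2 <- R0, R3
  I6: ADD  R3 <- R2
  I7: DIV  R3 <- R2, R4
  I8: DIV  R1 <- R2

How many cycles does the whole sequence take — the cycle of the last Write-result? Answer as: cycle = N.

cycle = 53

I1  is:1  ro:2  ex:3  wr:4
I2  is:5  ro:6  ex:7  wr:8  — struct: INT busy until I1 writes@4
I3  is:9  ro:10  ex:11  wr:12  — struct: INT busy until I2 writes@8
I4  is:10  ro:13  ex:21  wr:22  — RAW R1: wait I3 write@12
I5  is:11  ro:23  ex:25  wr:26  — RAW R3: wait I4 write@22
I6  is:27  ro:28  ex:30  wr:31  — struct: ADD busy until I5 writes@26
I7  is:32  ro:33  ex:41  wr:42  — WAW R3: wait I6 write@31
I8  is:43  ro:44  ex:52  wr:53  — struct: DIV busy until I7 writes@42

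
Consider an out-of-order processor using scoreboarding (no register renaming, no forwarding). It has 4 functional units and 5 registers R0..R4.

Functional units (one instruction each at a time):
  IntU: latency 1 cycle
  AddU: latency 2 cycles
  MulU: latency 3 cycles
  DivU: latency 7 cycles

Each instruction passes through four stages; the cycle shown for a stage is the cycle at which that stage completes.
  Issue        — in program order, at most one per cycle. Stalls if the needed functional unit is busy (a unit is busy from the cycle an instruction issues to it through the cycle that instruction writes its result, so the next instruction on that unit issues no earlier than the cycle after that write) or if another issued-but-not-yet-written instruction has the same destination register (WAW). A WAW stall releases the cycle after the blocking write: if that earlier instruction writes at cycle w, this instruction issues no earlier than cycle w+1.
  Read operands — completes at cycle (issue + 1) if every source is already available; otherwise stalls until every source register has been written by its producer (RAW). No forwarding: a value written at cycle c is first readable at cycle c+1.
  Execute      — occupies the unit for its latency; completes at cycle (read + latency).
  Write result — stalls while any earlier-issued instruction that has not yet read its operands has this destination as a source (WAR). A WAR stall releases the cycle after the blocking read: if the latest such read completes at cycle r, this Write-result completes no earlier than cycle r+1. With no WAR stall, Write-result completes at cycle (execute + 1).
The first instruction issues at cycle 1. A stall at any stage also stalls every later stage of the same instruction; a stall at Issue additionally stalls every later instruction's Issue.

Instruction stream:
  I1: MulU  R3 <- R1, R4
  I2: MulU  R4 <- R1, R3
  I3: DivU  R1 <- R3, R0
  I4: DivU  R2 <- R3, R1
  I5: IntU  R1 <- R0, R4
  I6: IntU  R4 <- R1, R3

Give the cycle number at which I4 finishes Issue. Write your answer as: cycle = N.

[1] I1→MulU
[2] I1 RO
[5] I1 EX
[6] I1 WR R3
[7] I2→MulU
[8] I2 RO; I3→DivU
[9] I3 RO
[11] I2 EX
[12] I2 WR R4
[16] I3 EX
[17] I3 WR R1
[18] I4→DivU
[19] I4 RO; I5→IntU
[20] I5 RO
[21] I5 EX
[22] I5 WR R1
[23] I6→IntU
[24] I6 RO
[25] I6 EX
[26] I4 EX; I6 WR R4
[27] I4 WR R2

cycle = 18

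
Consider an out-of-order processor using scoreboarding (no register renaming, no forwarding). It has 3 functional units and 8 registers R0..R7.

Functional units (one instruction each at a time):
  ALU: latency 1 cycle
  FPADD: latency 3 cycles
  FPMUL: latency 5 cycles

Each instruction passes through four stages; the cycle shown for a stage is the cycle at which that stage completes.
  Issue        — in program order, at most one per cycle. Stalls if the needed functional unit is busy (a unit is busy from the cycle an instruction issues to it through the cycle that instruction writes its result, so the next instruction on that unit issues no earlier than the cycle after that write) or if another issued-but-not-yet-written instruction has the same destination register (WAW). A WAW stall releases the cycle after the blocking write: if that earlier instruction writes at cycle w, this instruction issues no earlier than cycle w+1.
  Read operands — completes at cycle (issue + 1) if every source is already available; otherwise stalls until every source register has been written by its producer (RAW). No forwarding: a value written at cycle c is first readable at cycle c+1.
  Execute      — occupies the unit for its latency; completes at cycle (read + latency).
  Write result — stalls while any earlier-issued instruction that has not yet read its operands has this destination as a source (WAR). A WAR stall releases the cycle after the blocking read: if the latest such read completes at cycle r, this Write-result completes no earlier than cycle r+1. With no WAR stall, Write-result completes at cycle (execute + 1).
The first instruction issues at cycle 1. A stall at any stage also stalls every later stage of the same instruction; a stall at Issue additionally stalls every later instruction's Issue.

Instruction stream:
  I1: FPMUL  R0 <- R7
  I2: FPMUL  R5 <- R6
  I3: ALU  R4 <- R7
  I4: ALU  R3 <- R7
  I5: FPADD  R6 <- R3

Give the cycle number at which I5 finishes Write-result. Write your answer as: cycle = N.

cycle 1: I1 dispatched to FPMUL
cycle 2: I1 operands ready
cycle 7: I1 complete
cycle 8: R0←I1
cycle 9: I2 dispatched to FPMUL
cycle 10: I2 operands ready; I3 dispatched to ALU
cycle 11: I3 operands ready
cycle 12: I3 complete
cycle 13: R4←I3
cycle 14: I4 dispatched to ALU
cycle 15: I2 complete; I4 operands ready; I5 dispatched to FPADD
cycle 16: R5←I2; I4 complete
cycle 17: R3←I4
cycle 18: I5 operands ready
cycle 21: I5 complete
cycle 22: R6←I5

cycle = 22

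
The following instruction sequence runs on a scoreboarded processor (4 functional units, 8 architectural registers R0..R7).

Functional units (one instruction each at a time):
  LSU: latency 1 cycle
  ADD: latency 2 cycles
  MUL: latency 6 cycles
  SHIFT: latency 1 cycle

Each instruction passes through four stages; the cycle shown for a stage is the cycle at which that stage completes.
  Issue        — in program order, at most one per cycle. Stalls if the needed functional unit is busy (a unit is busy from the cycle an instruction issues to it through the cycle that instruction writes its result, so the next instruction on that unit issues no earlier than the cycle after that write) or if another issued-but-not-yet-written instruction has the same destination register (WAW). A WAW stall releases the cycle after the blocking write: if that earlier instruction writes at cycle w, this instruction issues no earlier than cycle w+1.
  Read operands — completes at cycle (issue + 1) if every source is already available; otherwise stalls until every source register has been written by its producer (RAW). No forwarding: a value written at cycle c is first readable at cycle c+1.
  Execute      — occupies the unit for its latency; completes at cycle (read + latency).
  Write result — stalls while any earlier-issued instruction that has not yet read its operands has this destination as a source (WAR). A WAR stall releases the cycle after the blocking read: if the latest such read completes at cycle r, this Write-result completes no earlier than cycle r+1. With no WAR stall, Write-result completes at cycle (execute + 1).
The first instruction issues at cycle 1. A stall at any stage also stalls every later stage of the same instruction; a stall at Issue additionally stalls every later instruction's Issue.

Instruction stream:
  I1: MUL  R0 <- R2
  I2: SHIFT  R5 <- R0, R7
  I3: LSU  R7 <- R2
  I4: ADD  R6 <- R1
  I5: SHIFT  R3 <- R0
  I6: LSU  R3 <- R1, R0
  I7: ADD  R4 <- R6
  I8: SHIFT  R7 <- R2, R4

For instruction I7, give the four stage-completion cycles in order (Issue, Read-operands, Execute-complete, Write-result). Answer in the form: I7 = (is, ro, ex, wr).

cycle 1: I1 issues→MUL
cycle 2: I1 reads · I2 issues→SHIFT
cycle 3: I3 issues→LSU
cycle 4: I3 reads · I4 issues→ADD
cycle 5: I3 exec-done · I4 reads
cycle 7: I4 exec-done
cycle 8: I1 exec-done · I4 writes R6
cycle 9: I1 writes R0
cycle 10: I2 reads
cycle 11: I2 exec-done · I3 writes R7
cycle 12: I2 writes R5
cycle 13: I5 issues→SHIFT
cycle 14: I5 reads
cycle 15: I5 exec-done
cycle 16: I5 writes R3
cycle 17: I6 issues→LSU
cycle 18: I6 reads · I7 issues→ADD
cycle 19: I6 exec-done · I7 reads · I8 issues→SHIFT
cycle 20: I6 writes R3
cycle 21: I7 exec-done
cycle 22: I7 writes R4
cycle 23: I8 reads
cycle 24: I8 exec-done
cycle 25: I8 writes R7

I7 = (18, 19, 21, 22)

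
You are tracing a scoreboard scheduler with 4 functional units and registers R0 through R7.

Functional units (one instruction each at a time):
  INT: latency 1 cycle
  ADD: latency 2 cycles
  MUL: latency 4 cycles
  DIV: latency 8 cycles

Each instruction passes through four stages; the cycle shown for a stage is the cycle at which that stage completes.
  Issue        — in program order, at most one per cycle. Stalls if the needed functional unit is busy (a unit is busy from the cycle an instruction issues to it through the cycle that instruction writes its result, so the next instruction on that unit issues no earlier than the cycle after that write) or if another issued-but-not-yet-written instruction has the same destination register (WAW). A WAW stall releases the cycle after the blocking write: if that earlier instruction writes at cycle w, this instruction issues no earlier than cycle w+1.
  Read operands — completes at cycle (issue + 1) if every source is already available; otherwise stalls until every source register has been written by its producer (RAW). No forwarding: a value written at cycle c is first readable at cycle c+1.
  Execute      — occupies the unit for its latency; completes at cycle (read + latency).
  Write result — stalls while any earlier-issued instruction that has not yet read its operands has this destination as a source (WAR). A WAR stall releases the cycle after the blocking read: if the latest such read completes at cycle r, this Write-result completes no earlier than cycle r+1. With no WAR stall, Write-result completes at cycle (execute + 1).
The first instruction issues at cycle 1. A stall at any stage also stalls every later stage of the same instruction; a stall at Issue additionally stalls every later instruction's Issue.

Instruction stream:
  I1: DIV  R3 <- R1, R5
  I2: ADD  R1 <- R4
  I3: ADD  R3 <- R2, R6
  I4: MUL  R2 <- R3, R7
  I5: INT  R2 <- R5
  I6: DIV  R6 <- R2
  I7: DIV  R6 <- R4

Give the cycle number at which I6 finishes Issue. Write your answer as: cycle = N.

cycle = 24

c1: I1 dispatched to DIV
c2: I1 operands ready · I2 dispatched to ADD
c3: I2 operands ready
c5: I2 complete
c6: R1←I2
c10: I1 complete
c11: R3←I1
c12: I3 dispatched to ADD
c13: I3 operands ready · I4 dispatched to MUL
c15: I3 complete
c16: R3←I3
c17: I4 operands ready
c21: I4 complete
c22: R2←I4
c23: I5 dispatched to INT
c24: I5 operands ready · I6 dispatched to DIV
c25: I5 complete
c26: R2←I5
c27: I6 operands ready
c35: I6 complete
c36: R6←I6
c37: I7 dispatched to DIV
c38: I7 operands ready
c46: I7 complete
c47: R6←I7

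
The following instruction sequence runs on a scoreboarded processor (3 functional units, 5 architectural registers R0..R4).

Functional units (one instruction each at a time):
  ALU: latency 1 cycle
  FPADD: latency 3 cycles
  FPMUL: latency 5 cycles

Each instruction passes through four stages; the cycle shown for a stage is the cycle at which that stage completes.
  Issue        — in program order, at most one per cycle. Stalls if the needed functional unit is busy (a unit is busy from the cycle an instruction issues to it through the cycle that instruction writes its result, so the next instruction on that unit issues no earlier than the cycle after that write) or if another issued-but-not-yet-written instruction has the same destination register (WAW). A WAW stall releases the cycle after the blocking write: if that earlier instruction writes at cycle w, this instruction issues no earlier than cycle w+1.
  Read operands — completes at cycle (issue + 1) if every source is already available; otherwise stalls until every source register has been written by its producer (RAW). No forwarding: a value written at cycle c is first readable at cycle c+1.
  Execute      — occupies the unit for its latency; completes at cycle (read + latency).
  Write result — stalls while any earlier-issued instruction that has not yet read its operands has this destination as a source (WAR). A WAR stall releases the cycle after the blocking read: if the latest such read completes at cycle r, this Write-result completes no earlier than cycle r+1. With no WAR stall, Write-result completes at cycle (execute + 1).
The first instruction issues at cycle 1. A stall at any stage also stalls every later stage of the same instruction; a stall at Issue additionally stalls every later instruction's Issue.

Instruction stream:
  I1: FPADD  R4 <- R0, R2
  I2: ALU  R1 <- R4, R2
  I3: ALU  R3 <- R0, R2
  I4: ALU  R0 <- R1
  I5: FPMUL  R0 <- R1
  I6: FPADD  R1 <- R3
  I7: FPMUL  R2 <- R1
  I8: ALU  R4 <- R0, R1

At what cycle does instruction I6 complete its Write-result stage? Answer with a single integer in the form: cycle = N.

cycle = 24

I1  is:1  ro:2  ex:5  wr:6
I2  is:2  ro:7  ex:8  wr:9  — RAW R4: wait I1 write@6
I3  is:10  ro:11  ex:12  wr:13  — struct: ALU busy until I2 writes@9
I4  is:14  ro:15  ex:16  wr:17  — struct: ALU busy until I3 writes@13
I5  is:18  ro:19  ex:24  wr:25  — WAW R0: wait I4 write@17
I6  is:19  ro:20  ex:23  wr:24
I7  is:26  ro:27  ex:32  wr:33  — struct: FPMUL busy until I5 writes@25
I8  is:27  ro:28  ex:29  wr:30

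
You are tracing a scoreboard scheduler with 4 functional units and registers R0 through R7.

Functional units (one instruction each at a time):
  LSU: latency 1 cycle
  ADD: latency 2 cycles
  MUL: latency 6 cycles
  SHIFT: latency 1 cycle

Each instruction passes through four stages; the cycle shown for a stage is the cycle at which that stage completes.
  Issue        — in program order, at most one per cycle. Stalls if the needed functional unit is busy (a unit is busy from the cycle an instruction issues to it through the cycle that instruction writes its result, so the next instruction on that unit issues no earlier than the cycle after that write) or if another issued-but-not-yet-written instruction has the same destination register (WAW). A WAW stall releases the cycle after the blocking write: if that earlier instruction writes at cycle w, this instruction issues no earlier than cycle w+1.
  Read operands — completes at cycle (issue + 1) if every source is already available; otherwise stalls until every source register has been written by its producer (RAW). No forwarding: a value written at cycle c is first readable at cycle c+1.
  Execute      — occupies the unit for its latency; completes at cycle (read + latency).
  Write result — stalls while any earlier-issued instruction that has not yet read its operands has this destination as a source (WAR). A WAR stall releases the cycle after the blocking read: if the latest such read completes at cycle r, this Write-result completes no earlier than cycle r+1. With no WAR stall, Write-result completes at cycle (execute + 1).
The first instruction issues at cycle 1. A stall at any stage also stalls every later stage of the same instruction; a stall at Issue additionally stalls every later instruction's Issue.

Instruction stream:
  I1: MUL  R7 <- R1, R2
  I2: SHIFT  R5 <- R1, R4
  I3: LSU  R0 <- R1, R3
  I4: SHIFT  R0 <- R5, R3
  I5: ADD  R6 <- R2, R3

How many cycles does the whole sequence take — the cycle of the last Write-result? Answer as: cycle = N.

I1  is:1  ro:2  ex:8  wr:9
I2  is:2  ro:3  ex:4  wr:5
I3  is:3  ro:4  ex:5  wr:6
I4  is:7  ro:8  ex:9  wr:10  — WAW R0: wait I3 write@6
I5  is:8  ro:9  ex:11  wr:12

cycle = 12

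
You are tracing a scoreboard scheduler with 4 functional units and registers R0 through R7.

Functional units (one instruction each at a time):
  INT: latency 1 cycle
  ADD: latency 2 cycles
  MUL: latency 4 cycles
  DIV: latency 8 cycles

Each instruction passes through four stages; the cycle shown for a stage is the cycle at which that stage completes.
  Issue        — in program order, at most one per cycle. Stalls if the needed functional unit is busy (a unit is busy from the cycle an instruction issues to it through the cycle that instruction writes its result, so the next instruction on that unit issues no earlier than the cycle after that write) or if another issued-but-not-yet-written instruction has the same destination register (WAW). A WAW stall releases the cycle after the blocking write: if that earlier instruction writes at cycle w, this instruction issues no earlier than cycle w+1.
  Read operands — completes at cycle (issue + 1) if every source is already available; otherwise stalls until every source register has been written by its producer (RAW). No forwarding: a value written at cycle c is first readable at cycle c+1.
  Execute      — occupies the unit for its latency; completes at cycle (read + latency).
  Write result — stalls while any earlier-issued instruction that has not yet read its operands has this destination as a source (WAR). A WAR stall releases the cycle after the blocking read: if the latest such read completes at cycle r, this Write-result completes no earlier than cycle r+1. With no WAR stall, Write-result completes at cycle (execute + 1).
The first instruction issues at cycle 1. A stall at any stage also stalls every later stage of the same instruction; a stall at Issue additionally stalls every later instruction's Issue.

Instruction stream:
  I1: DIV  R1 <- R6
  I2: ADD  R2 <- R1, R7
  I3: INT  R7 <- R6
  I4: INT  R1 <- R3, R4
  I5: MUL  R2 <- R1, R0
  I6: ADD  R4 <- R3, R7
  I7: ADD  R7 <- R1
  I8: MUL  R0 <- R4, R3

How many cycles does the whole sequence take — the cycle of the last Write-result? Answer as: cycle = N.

cycle = 30

cycle 1: issue I1 (DIV)
cycle 2: I1 read-ops · issue I2 (ADD)
cycle 3: issue I3 (INT)
cycle 4: I3 read-ops
cycle 5: I3 finished on INT
cycle 10: I1 finished on DIV
cycle 11: I1→R1
cycle 12: I2 read-ops
cycle 13: I3→R7
cycle 14: I2 finished on ADD · issue I4 (INT)
cycle 15: I2→R2 · I4 read-ops
cycle 16: I4 finished on INT · issue I5 (MUL)
cycle 17: I4→R1 · issue I6 (ADD)
cycle 18: I5 read-ops · I6 read-ops
cycle 20: I6 finished on ADD
cycle 21: I6→R4
cycle 22: I5 finished on MUL · issue I7 (ADD)
cycle 23: I5→R2 · I7 read-ops
cycle 24: issue I8 (MUL)
cycle 25: I7 finished on ADD · I8 read-ops
cycle 26: I7→R7
cycle 29: I8 finished on MUL
cycle 30: I8→R0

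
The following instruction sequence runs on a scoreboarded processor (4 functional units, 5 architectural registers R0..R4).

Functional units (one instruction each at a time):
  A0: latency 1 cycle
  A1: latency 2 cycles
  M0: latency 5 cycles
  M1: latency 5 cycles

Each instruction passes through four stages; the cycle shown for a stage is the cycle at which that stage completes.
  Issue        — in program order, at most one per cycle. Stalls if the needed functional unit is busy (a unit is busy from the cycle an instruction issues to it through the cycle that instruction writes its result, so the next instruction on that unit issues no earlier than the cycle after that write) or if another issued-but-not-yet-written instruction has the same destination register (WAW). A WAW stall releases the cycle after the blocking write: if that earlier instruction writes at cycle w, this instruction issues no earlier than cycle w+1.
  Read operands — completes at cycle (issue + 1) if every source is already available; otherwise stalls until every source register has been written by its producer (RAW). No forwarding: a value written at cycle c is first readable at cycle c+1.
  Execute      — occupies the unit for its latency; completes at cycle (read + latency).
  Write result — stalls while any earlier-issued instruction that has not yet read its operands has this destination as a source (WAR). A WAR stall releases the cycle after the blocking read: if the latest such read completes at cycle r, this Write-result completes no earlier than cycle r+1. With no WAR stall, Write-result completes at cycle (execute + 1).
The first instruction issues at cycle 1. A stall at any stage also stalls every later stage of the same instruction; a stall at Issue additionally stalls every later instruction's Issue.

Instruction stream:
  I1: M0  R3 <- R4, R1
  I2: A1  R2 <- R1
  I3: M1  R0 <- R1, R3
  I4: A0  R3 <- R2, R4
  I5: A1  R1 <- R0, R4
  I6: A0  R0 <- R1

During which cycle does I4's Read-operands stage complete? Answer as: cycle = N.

cycle = 10

1) issue 1, read 2, done 7, write 8
2) issue 2, read 3, done 5, write 6
3) issue 3, read 9, done 14, write 15  <RAW R3: wait I1 write@8>
4) issue 9, read 10, done 11, write 12  <WAW R3: wait I1 write@8>
5) issue 10, read 16, done 18, write 19  <RAW R0: wait I3 write@15>
6) issue 16, read 20, done 21, write 22  <WAW R0: wait I3 write@15 / RAW R1: wait I5 write@19>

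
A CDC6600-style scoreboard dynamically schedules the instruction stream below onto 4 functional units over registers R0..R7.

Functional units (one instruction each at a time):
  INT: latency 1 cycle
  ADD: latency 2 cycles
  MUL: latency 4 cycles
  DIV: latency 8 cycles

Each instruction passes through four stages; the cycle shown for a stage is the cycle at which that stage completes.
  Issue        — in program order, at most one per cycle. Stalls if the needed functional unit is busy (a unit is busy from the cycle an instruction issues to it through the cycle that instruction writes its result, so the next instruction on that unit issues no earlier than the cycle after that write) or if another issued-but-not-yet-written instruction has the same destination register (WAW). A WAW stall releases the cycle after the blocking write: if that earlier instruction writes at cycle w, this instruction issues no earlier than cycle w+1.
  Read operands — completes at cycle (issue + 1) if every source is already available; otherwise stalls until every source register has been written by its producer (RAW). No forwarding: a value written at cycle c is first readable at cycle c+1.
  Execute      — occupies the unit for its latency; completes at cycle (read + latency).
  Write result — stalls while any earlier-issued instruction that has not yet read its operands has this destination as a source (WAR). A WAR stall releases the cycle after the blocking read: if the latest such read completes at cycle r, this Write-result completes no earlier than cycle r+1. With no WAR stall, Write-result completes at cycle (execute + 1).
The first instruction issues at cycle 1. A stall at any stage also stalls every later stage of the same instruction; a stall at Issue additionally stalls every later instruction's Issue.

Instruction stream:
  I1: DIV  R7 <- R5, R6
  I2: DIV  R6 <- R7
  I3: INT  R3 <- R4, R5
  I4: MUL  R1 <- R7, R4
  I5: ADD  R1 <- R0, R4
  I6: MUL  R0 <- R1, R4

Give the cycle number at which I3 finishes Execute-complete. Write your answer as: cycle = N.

  I1 | 1 | 2 | 10 | 11
  I2 | 12 | 13 | 21 | 22   struct: DIV busy until I1 writes@11
  I3 | 13 | 14 | 15 | 16
  I4 | 14 | 15 | 19 | 20
  I5 | 21 | 22 | 24 | 25   WAW R1: wait I4 write@20
  I6 | 22 | 26 | 30 | 31   RAW R1: wait I5 write@25

cycle = 15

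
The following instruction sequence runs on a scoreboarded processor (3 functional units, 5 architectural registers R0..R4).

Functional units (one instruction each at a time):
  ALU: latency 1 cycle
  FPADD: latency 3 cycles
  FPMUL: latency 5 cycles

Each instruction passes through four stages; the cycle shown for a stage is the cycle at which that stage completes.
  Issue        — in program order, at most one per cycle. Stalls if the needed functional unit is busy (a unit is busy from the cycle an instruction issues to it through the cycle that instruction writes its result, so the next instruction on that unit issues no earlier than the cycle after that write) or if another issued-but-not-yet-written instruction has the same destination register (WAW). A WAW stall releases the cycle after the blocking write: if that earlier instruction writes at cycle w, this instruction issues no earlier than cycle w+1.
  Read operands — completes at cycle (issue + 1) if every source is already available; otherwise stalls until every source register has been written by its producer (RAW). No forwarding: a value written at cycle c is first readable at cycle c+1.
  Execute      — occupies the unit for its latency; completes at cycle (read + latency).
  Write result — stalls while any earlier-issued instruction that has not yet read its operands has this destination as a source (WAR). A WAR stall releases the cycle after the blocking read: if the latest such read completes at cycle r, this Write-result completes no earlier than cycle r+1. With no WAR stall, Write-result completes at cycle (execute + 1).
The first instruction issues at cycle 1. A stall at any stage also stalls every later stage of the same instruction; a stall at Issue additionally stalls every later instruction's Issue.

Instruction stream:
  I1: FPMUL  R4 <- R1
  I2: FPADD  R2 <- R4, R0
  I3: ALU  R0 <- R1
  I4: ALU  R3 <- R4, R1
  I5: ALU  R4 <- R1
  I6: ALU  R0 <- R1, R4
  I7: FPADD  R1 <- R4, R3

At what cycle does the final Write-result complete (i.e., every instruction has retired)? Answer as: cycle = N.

t=1  I1→FPMUL
t=2  I1 RO · I2→FPADD
t=3  I3→ALU
t=4  I3 RO
t=5  I3 EX
t=7  I1 EX
t=8  I1 WR R4
t=9  I2 RO
t=10  I3 WR R0
t=11  I4→ALU
t=12  I2 EX · I4 RO
t=13  I2 WR R2 · I4 EX
t=14  I4 WR R3
t=15  I5→ALU
t=16  I5 RO
t=17  I5 EX
t=18  I5 WR R4
t=19  I6→ALU
t=20  I6 RO · I7→FPADD
t=21  I6 EX · I7 RO
t=22  I6 WR R0
t=24  I7 EX
t=25  I7 WR R1

cycle = 25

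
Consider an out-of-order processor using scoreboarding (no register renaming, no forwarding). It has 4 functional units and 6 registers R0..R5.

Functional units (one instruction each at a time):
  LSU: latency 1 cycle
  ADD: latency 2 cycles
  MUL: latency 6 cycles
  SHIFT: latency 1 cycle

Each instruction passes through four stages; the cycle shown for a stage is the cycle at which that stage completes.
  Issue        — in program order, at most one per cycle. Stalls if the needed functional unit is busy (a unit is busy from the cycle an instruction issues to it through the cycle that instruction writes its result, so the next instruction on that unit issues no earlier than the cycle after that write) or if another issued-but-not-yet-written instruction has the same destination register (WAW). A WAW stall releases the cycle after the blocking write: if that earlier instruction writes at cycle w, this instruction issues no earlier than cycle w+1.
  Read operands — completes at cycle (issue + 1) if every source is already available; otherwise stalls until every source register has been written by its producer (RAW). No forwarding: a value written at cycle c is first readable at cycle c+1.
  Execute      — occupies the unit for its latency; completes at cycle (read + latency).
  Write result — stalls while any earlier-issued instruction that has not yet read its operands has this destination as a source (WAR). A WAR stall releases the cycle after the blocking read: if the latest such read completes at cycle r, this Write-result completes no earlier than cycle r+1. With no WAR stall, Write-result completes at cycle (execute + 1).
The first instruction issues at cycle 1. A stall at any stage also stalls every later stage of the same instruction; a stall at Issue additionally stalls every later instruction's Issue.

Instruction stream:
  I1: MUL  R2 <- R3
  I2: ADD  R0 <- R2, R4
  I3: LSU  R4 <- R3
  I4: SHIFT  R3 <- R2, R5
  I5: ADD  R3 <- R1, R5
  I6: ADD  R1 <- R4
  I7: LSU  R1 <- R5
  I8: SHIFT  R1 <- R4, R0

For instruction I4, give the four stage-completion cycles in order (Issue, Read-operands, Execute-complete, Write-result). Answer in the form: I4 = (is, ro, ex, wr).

I4 = (4, 10, 11, 12)

[I1] 1/2/8/9
[I2] 2/10/12/13  (RAW R2: wait I1 write@9)
[I3] 3/4/5/11  (WAR R4: wait I2 read@10)
[I4] 4/10/11/12  (RAW R2: wait I1 write@9)
[I5] 14/15/17/18  (struct: ADD busy until I2 writes@13)
[I6] 19/20/22/23  (struct: ADD busy until I5 writes@18)
[I7] 24/25/26/27  (WAW R1: wait I6 write@23)
[I8] 28/29/30/31  (WAW R1: wait I7 write@27)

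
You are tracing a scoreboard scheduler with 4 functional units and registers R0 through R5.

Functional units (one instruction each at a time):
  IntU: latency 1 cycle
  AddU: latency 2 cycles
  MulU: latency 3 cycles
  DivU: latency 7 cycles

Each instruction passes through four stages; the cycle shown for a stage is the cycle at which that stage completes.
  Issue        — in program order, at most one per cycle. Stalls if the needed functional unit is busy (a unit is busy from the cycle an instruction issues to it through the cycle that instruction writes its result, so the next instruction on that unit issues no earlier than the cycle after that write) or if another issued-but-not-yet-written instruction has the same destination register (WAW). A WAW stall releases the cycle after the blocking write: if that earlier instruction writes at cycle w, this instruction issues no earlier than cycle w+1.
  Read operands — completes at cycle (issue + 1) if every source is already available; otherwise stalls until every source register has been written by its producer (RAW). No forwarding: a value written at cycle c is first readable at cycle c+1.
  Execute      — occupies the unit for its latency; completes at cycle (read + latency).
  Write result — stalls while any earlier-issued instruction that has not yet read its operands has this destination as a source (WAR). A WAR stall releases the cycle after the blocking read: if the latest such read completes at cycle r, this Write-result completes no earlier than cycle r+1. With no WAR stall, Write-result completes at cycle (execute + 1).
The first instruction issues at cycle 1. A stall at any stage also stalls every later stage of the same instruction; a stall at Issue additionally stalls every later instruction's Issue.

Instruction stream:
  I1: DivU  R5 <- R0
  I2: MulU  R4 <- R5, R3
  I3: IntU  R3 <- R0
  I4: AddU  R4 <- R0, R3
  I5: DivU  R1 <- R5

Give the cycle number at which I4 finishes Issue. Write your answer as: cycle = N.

cycle = 16

t=1  I1→DivU
t=2  I1 RO | I2→MulU
t=3  I3→IntU
t=4  I3 RO
t=5  I3 EX
t=9  I1 EX
t=10  I1 WR R5
t=11  I2 RO
t=12  I3 WR R3
t=14  I2 EX
t=15  I2 WR R4
t=16  I4→AddU
t=17  I4 RO | I5→DivU
t=18  I5 RO
t=19  I4 EX
t=20  I4 WR R4
t=25  I5 EX
t=26  I5 WR R1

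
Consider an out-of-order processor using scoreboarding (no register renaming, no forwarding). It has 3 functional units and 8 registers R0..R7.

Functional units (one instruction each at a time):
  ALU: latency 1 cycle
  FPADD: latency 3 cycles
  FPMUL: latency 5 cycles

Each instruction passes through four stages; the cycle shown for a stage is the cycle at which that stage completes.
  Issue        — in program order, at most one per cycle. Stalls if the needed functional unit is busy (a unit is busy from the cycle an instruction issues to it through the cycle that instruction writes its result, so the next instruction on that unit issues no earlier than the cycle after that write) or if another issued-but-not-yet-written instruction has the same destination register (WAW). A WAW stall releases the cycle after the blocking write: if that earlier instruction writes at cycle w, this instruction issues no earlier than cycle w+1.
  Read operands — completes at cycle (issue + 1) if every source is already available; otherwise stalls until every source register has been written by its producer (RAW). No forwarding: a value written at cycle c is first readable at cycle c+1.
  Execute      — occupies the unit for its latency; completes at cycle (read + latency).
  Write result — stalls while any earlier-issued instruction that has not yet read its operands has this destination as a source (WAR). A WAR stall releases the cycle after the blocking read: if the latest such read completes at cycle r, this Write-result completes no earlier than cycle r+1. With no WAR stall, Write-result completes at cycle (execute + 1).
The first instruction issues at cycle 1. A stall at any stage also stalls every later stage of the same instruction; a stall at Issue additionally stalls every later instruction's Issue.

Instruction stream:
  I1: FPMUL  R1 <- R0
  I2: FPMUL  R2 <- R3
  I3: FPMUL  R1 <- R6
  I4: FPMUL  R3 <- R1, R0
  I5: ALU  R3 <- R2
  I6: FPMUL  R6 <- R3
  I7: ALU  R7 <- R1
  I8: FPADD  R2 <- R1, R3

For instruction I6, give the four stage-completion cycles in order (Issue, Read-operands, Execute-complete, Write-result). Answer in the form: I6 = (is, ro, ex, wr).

I6 = (34, 37, 42, 43)

I1  is:1  ro:2  ex:7  wr:8
I2  is:9  ro:10  ex:15  wr:16  — struct: FPMUL busy until I1 writes@8
I3  is:17  ro:18  ex:23  wr:24  — struct: FPMUL busy until I2 writes@16
I4  is:25  ro:26  ex:31  wr:32  — struct: FPMUL busy until I3 writes@24
I5  is:33  ro:34  ex:35  wr:36  — WAW R3: wait I4 write@32
I6  is:34  ro:37  ex:42  wr:43  — RAW R3: wait I5 write@36
I7  is:37  ro:38  ex:39  wr:40  — struct: ALU busy until I5 writes@36
I8  is:38  ro:39  ex:42  wr:43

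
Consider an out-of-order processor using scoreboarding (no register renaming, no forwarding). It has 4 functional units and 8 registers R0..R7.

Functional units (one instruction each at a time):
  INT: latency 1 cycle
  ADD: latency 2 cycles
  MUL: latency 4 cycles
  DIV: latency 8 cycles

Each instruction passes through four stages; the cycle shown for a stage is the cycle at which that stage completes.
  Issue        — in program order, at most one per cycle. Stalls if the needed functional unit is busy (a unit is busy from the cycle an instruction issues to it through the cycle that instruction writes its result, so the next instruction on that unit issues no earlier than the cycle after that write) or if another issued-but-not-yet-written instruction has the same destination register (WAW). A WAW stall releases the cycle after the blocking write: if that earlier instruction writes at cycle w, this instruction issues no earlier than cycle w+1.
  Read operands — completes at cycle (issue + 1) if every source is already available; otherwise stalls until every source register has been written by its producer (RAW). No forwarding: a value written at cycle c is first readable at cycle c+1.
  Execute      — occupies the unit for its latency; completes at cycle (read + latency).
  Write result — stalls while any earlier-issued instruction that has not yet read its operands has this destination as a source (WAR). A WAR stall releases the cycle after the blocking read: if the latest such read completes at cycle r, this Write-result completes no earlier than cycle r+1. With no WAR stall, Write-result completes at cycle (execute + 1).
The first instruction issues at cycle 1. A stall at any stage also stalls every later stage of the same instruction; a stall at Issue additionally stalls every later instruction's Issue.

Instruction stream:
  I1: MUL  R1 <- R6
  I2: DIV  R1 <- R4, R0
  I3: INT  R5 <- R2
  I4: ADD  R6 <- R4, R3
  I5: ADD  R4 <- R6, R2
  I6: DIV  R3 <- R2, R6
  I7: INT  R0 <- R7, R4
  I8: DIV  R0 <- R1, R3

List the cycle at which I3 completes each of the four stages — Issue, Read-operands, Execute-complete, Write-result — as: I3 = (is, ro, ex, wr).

I3 = (9, 10, 11, 12)

c1: I1 issues→MUL
c2: I1 reads
c6: I1 exec-done
c7: I1 writes R1
c8: I2 issues→DIV
c9: I2 reads, I3 issues→INT
c10: I3 reads, I4 issues→ADD
c11: I3 exec-done, I4 reads
c12: I3 writes R5
c13: I4 exec-done
c14: I4 writes R6
c15: I5 issues→ADD
c16: I5 reads
c17: I2 exec-done
c18: I2 writes R1, I5 exec-done
c19: I5 writes R4, I6 issues→DIV
c20: I6 reads, I7 issues→INT
c21: I7 reads
c22: I7 exec-done
c23: I7 writes R0
c28: I6 exec-done
c29: I6 writes R3
c30: I8 issues→DIV
c31: I8 reads
c39: I8 exec-done
c40: I8 writes R0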